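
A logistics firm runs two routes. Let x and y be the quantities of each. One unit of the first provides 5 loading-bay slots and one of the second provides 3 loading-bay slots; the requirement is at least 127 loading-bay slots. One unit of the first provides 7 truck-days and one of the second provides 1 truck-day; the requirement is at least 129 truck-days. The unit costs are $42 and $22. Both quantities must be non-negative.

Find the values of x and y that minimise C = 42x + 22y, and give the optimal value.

Feasible corners and C = 42x + 22y:
  (0, 129) → C = 2838
  (127/5, 0) → C = 5334/5
  (65/4, 61/4) → C = 1018
The feasible region is unbounded (it extends along (0, 1), (1, 0)), but C strictly increases along every unbounded feasible direction, so there is no improving ray and the minimum is attained at a vertex.

The binding constraints are 5x + 3y = 127 and 7x + y = 129.
Solving simultaneously gives x = 65/4, y = 61/4.

x = 65/4, y = 61/4, minimum C = 1018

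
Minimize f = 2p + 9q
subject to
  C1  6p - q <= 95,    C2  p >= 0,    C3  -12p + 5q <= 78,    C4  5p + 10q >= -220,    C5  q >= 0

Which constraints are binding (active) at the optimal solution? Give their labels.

Vertices and f = 2p + 9q:
  (553/18, 268/3) → f = 7789/9
  (95/6, 0) → f = 95/3
  (0, 78/5) → f = 702/5
  (0, 0) → f = 0

The minimum is at (0, 0). Substituting into each constraint, equality holds for C2 and C5; the remaining constraints have slack.

C2 and C5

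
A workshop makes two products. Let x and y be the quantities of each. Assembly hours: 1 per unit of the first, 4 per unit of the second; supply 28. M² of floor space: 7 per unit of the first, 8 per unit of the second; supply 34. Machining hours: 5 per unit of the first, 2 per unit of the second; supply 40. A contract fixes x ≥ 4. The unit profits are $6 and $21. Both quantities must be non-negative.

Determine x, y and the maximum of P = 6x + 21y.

Extreme points and P = 6x + 21y:
  (34/7, 0) → P = 204/7
  (4, 0) → P = 24
  (4, 3/4) → P = 159/4

The binding constraints are 7x + 8y = 34 and x = 4.
Solving simultaneously gives x = 4, y = 3/4.

x = 4, y = 3/4, maximum P = 159/4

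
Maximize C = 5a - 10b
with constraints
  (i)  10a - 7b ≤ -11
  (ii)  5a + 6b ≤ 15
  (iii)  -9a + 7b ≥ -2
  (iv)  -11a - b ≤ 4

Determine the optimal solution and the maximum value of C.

a = -13/29, b = 27/29, maximum C = -335/29

Extreme points and C = 5a - 10b:
  (39/95, 41/19) → C = -371/19
  (-13/29, 27/29) → C = -335/29
  (-39/61, 185/61) → C = -2045/61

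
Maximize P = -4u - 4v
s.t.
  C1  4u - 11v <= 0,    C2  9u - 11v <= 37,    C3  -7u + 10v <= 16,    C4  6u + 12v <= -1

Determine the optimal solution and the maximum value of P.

u = -176/37, v = -64/37, maximum P = 960/37

Corner points and P = -4u - 4v:
  (-176/37, -64/37) → P = 960/37
  (-11/114, -2/57) → P = 10/19
  (-101/72, 89/144) → P = 113/36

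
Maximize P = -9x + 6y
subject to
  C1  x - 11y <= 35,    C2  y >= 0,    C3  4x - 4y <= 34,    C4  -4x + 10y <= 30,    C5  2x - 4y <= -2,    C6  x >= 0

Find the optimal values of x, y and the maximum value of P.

Feasible corners and P = -9x + 6y:
  (115/6, 32/3) → P = -217/2
  (18, 19/2) → P = -105
  (0, 3) → P = 18
  (0, 1/2) → P = 3

x = 0, y = 3, maximum P = 18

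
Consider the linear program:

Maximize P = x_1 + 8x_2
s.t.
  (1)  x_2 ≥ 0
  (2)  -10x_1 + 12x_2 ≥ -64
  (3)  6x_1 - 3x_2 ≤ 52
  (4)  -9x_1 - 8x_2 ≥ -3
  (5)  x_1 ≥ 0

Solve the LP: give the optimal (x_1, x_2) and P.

At the optimal vertex, -9x_1 - 8x_2 = -3 and x_1 = 0.
Solving simultaneously gives x_1 = 0, x_2 = 3/8.

x_1 = 0, x_2 = 3/8, maximum P = 3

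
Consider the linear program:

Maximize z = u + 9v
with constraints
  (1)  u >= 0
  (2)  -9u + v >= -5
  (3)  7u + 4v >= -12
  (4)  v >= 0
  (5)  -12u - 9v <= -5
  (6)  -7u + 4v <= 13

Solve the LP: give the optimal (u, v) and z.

The binding constraints are -9u + v = -5 and -7u + 4v = 13.
Solving simultaneously gives u = 33/29, v = 152/29.

u = 33/29, v = 152/29, maximum z = 1401/29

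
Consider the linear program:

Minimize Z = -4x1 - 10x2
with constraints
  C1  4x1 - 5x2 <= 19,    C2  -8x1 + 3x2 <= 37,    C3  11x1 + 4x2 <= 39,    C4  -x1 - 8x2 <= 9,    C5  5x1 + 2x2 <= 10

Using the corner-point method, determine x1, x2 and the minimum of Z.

x1 = -44/31, x2 = 265/31, minimum Z = -2474/31

The binding constraints are -8x1 + 3x2 = 37 and 5x1 + 2x2 = 10.
Solving simultaneously gives x1 = -44/31, x2 = 265/31.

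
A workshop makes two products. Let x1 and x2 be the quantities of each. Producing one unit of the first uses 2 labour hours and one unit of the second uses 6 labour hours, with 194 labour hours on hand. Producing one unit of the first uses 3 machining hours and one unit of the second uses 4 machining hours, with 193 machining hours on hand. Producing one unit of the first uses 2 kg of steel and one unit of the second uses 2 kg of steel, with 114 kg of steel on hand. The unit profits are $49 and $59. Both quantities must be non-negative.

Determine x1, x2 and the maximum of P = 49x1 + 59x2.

Corner points and P = 49x1 + 59x2:
  (0, 0) → P = 0
  (0, 97/3) → P = 5723/3
  (57, 0) → P = 2793
  (37, 20) → P = 2993

At the optimal vertex, 2x1 + 6x2 = 194 and 2x1 + 2x2 = 114.
Solving simultaneously gives x1 = 37, x2 = 20.

x1 = 37, x2 = 20, maximum P = 2993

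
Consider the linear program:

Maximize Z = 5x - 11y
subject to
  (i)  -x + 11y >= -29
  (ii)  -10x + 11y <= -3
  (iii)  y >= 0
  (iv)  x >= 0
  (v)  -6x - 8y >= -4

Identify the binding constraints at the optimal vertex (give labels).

(iii) and (v)

Feasible corners and Z = 5x - 11y:
  (3/10, 0) → Z = 3/2
  (34/73, 11/73) → Z = 49/73
  (2/3, 0) → Z = 10/3

The maximum is at (2/3, 0). Substituting into each constraint, equality holds for (iii) and (v); the remaining constraints have slack.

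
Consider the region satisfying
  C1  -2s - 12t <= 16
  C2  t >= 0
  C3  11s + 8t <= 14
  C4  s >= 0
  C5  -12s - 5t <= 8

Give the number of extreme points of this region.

Intersecting each pair of boundary lines and keeping only the points that satisfy every inequality leaves:
  (14/11, 0)
  (0, 0)
  (0, 7/4)

3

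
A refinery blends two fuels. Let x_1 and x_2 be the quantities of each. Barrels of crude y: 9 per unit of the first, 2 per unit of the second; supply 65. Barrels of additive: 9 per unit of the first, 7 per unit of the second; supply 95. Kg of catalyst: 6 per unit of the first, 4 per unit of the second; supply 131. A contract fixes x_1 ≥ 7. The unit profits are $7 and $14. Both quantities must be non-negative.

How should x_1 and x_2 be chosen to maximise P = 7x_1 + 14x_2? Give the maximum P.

x_1 = 7, x_2 = 1, maximum P = 63

Vertices and P = 7x_1 + 14x_2:
  (65/9, 0) → P = 455/9
  (7, 0) → P = 49
  (7, 1) → P = 63

The binding constraints are 9x_1 + 2x_2 = 65 and x_1 = 7.
Solving simultaneously gives x_1 = 7, x_2 = 1.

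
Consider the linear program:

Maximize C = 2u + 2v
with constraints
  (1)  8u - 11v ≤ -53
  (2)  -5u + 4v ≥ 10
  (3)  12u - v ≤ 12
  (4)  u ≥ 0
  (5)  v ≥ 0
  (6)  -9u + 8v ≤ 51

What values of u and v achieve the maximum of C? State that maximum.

Corner points and C = 2u + 2v:
  (185/124, 183/31) → C = 917/62
  (0, 53/11) → C = 106/11
  (49/29, 240/29) → C = 578/29
  (0, 51/8) → C = 51/4

u = 49/29, v = 240/29, maximum C = 578/29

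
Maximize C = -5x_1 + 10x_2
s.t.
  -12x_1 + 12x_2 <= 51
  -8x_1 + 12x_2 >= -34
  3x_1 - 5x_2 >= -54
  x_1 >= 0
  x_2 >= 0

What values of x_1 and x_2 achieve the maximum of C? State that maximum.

Corner points and C = -5x_1 + 10x_2:
  (131/8, 165/8) → C = 995/8
  (0, 17/4) → C = 85/2
  (409/2, 267/2) → C = 625/2
  (17/4, 0) → C = -85/4
  (0, 0) → C = 0

The binding constraints are -8x_1 + 12x_2 = -34 and 3x_1 - 5x_2 = -54.
Solving simultaneously gives x_1 = 409/2, x_2 = 267/2.

x_1 = 409/2, x_2 = 267/2, maximum C = 625/2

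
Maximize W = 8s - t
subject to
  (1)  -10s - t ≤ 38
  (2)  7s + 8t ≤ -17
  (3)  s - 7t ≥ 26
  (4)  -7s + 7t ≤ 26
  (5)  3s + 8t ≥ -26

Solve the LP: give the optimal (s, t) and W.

s = 9/4, t = -131/32, maximum W = 707/32

Corner points and W = 8s - t:
  (89/57, -199/57) → W = 911/57
  (9/4, -131/32) → W = 707/32
  (26/29, -104/29) → W = 312/29

The optimum lies where 7s + 8t = -17 and 3s + 8t = -26.
Solving simultaneously gives s = 9/4, t = -131/32.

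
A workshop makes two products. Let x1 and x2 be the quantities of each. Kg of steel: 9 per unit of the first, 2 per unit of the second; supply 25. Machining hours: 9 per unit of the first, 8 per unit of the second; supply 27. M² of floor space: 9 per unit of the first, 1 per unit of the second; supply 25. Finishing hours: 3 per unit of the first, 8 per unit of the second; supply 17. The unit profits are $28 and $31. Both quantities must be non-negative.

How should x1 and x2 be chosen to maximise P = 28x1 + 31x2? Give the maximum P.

x1 = 5/3, x2 = 3/2, maximum P = 559/6

The binding constraints are 9x1 + 8x2 = 27 and 3x1 + 8x2 = 17.
Solving simultaneously gives x1 = 5/3, x2 = 3/2.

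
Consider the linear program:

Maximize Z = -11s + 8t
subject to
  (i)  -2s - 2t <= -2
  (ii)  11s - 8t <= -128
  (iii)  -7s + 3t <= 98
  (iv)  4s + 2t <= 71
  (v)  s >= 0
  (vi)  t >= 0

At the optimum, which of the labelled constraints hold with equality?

(iii) and (iv)

Vertices and Z = -11s + 8t:
  (52/9, 431/18) → Z = 128
  (0, 16) → Z = 128
  (17/26, 889/26) → Z = 6925/26
  (0, 98/3) → Z = 784/3

The maximum is at (17/26, 889/26). Substituting into each constraint, equality holds for (iii) and (iv); the remaining constraints have slack.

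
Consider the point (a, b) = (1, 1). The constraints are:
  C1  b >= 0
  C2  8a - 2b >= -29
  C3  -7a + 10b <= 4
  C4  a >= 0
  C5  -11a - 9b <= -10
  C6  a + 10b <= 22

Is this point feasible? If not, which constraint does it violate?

C1: 1 ≥ 0 ✓
C2: 6 ≥ -29 ✓
C3: 3 ≤ 4 ✓
C4: 1 ≥ 0 ✓
C5: -20 ≤ -10 ✓
C6: 11 ≤ 22 ✓

feasible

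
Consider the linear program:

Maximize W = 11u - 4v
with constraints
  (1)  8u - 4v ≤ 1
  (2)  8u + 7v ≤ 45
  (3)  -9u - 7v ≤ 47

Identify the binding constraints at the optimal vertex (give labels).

Vertices and W = 11u - 4v:
  (17/8, 4) → W = 59/8
  (-181/92, -385/92) → W = -451/92
  (-92, 781/7) → W = -10208/7

The maximum is at (17/8, 4). Substituting into each constraint, equality holds for (1) and (2); the remaining constraints have slack.

(1) and (2)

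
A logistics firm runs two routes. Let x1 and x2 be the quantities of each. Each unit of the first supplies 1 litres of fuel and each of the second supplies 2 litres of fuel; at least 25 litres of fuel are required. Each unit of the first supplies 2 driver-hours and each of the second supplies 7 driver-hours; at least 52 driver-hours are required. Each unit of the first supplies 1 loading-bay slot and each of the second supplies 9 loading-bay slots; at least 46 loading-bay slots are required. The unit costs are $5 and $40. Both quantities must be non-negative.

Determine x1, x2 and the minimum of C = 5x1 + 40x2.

The feasible region is unbounded (it extends along (0, 1), (1, 0)), but C strictly increases along every unbounded feasible direction, so there is no improving ray and the minimum is attained at a vertex.

The binding constraints are x1 + 2x2 = 25 and x1 + 9x2 = 46.
Solving simultaneously gives x1 = 19, x2 = 3.

x1 = 19, x2 = 3, minimum C = 215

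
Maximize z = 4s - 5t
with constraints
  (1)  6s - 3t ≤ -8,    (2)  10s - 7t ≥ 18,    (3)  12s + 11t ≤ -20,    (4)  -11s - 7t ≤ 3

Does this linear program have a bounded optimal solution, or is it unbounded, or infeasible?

infeasible

The boundaries 6s - 3t = -8 and 10s - 7t = 18 meet at (-55/6, -47/3), but that point violates -11s - 7t ≤ 3. Every candidate vertex is excluded by some other constraint, so the feasible region is empty.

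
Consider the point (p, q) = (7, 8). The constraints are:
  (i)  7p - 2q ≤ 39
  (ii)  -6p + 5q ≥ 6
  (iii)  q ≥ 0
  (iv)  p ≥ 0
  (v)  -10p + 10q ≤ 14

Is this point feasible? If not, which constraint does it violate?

not feasible — violates (ii)

Constraint (ii): -6p + 5q = -2, which is not ≥ 6. All other constraints are satisfied.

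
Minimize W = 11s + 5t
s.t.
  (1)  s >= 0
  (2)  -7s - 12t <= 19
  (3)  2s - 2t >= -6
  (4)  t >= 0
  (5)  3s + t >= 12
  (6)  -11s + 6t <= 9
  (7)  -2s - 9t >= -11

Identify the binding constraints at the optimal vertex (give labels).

Extreme points and W = 11s + 5t:
  (4, 0) → W = 44
  (11/2, 0) → W = 121/2
  (97/25, 9/25) → W = 1112/25

The minimum is at (4, 0). Substituting into each constraint, equality holds for (4) and (5); the remaining constraints have slack.

(4) and (5)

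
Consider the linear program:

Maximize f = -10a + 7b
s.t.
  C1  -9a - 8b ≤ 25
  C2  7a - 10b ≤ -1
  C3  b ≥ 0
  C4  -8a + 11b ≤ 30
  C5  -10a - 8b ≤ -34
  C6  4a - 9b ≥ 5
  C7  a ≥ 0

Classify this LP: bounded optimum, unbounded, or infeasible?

infeasible

The boundaries 7a - 10b = -1 and -10a - 8b = -34 meet at (83/39, 62/39), but that point violates 4a - 9b ≥ 5. Every candidate vertex is excluded by some other constraint, so the feasible region is empty.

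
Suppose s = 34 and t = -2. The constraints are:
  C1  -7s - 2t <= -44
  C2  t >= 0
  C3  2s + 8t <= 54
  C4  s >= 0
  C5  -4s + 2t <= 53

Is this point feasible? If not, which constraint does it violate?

not feasible — violates C2

Constraint C2: t = -2, which is not ≥ 0. All other constraints are satisfied.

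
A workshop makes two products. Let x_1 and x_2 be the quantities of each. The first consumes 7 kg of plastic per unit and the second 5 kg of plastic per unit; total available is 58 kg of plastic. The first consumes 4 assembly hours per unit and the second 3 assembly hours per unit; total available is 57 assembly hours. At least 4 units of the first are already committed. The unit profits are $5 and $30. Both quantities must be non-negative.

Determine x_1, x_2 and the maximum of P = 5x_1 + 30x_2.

x_1 = 4, x_2 = 6, maximum P = 200

Extreme points and P = 5x_1 + 30x_2:
  (58/7, 0) → P = 290/7
  (4, 0) → P = 20
  (4, 6) → P = 200

The optimum lies where 7x_1 + 5x_2 = 58 and x_1 = 4.
Solving simultaneously gives x_1 = 4, x_2 = 6.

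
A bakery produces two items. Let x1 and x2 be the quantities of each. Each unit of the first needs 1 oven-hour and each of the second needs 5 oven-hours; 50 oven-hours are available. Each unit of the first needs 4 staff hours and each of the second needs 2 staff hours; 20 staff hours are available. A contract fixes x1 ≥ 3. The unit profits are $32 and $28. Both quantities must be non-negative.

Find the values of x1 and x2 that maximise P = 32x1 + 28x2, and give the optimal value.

x1 = 3, x2 = 4, maximum P = 208

Feasible corners and P = 32x1 + 28x2:
  (5, 0) → P = 160
  (3, 0) → P = 96
  (3, 4) → P = 208

At the optimal vertex, 4x1 + 2x2 = 20 and x1 = 3.
Solving simultaneously gives x1 = 3, x2 = 4.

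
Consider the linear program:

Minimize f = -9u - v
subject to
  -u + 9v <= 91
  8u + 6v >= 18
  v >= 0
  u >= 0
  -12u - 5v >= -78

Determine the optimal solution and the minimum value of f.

Feasible corners and f = -9u - v:
  (0, 91/9) → f = -91/9
  (247/113, 1170/113) → f = -3393/113
  (9/4, 0) → f = -81/4
  (0, 3) → f = -3
  (13/2, 0) → f = -117/2

u = 13/2, v = 0, minimum f = -117/2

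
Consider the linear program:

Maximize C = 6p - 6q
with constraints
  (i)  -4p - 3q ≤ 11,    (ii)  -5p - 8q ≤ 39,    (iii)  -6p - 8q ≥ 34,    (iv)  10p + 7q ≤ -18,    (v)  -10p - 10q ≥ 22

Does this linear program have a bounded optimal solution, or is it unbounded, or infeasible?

Extreme points and C = 6p - 6q:
  (29/17, -101/17) → C = 780/17
  (1, -5) → C = 36
  (43/15, -20/3) → C = 286/5
  (47/19, -116/19) → C = 978/19
The feasible region has finitely many vertices and no improving ray; the maximum is 286/5 at (43/15, -20/3).

bounded optimum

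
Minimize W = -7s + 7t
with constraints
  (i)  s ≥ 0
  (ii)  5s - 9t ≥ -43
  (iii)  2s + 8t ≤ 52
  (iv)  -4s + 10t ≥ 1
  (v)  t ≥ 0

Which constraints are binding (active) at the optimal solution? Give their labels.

(iii) and (iv)

Corner points and W = -7s + 7t:
  (0, 43/9) → W = 301/9
  (0, 1/10) → W = 7/10
  (62/29, 173/29) → W = 777/29
  (128/13, 105/26) → W = -1057/26

The minimum is at (128/13, 105/26). Substituting into each constraint, equality holds for (iii) and (iv); the remaining constraints have slack.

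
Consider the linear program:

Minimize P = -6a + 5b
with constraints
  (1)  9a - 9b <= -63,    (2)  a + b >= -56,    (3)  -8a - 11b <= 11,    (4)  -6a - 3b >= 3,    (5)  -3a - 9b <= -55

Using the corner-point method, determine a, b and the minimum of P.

a = -64/15, b = 113/15, minimum P = 949/15

The feasible region is unbounded (it extends along (-1, 1), (-1, 2)), but P strictly increases along every unbounded feasible direction, so there is no improving ray and the minimum is attained at a vertex.

At the optimal vertex, -6a - 3b = 3 and -3a - 9b = -55.
Solving simultaneously gives a = -64/15, b = 113/15.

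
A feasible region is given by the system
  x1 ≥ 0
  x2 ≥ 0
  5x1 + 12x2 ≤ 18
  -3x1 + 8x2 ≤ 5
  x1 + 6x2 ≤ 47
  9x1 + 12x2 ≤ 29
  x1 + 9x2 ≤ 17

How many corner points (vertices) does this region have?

Intersecting each pair of boundary lines and keeping only the points that satisfy every inequality leaves:
  (0, 0)
  (0, 5/8)
  (29/9, 0)
  (21/19, 79/76)
  (11/4, 17/48)

5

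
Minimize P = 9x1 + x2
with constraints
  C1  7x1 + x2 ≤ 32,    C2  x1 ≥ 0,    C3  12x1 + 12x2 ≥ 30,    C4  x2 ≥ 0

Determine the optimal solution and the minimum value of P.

x1 = 0, x2 = 5/2, minimum P = 5/2

Vertices and P = 9x1 + x2:
  (0, 32) → P = 32
  (32/7, 0) → P = 288/7
  (0, 5/2) → P = 5/2
  (5/2, 0) → P = 45/2

At the optimal vertex, x1 = 0 and 12x1 + 12x2 = 30.
Solving simultaneously gives x1 = 0, x2 = 5/2.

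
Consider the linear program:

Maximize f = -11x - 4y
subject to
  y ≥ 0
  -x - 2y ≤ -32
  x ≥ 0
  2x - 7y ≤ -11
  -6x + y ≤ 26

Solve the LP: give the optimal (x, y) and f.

x = 0, y = 16, maximum f = -64

Extreme points and f = -11x - 4y:
  (0, 16) → f = -64
  (202/11, 75/11) → f = -2522/11
  (0, 26) → f = -104
The feasible region is unbounded (it extends along (7, 2), (1, 6)), but f strictly decreases along every unbounded feasible direction, so there is no improving ray and the maximum is attained at a vertex.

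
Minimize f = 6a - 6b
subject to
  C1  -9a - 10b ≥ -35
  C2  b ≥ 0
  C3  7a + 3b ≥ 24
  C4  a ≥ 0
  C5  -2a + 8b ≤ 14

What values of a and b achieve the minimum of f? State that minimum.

a = 135/43, b = 29/43, minimum f = 636/43

Corner points and f = 6a - 6b:
  (35/9, 0) → f = 70/3
  (135/43, 29/43) → f = 636/43
  (24/7, 0) → f = 144/7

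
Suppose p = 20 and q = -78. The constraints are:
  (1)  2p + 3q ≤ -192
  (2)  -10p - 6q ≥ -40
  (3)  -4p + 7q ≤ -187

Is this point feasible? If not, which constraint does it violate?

(1): -194 ≤ -192 ✓
(2): 268 ≥ -40 ✓
(3): -626 ≤ -187 ✓

feasible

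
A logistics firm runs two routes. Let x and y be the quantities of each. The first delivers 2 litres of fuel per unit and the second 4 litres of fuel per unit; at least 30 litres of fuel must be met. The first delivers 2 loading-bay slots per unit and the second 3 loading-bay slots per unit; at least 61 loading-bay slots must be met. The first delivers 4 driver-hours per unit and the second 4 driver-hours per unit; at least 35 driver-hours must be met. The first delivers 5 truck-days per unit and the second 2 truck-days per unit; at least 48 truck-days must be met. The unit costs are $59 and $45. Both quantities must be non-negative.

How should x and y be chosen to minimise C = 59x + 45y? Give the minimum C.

Corner points and C = 59x + 45y:
  (0, 24) → C = 1080
  (61/2, 0) → C = 3599/2
  (2, 19) → C = 973
The feasible region is unbounded (it extends along (0, 1), (1, 0)), but C strictly increases along every unbounded feasible direction, so there is no improving ray and the minimum is attained at a vertex.

x = 2, y = 19, minimum C = 973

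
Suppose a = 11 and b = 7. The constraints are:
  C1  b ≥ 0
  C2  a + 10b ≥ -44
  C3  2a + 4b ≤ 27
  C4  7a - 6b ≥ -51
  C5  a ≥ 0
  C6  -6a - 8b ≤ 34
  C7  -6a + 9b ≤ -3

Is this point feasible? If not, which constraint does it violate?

Constraint C3: 2a + 4b = 50, which is not ≤ 27. All other constraints are satisfied.

not feasible — violates C3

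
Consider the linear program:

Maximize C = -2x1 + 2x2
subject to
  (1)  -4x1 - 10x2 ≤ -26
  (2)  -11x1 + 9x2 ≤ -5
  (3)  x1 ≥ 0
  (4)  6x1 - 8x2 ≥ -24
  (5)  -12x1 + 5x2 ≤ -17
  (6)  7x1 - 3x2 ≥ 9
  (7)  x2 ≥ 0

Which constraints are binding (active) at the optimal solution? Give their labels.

(2) and (4)

Feasible corners and C = -2x1 + 2x2:
  (15/7, 61/35) → C = -4/5
  (13/2, 0) → C = -13
  (128/17, 147/17) → C = 38/17
  (128/53, 127/53) → C = -2/53
The feasible region is unbounded (it extends along (4, 3), (1, 0)), but C strictly decreases along every unbounded feasible direction, so there is no improving ray and the maximum is attained at a vertex.

The maximum is at (128/17, 147/17). Substituting into each constraint, equality holds for (2) and (4); the remaining constraints have slack.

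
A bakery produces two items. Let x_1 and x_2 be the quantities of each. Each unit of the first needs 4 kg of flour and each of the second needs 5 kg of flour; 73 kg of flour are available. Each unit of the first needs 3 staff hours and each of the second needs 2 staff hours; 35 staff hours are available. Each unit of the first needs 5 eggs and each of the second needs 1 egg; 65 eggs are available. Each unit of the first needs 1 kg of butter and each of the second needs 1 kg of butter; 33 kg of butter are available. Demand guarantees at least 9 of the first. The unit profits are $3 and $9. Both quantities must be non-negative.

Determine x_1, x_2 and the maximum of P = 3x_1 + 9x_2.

Corner points and P = 3x_1 + 9x_2:
  (35/3, 0) → P = 35
  (9, 0) → P = 27
  (9, 4) → P = 63

The optimum lies where 3x_1 + 2x_2 = 35 and x_1 = 9.
Solving simultaneously gives x_1 = 9, x_2 = 4.

x_1 = 9, x_2 = 4, maximum P = 63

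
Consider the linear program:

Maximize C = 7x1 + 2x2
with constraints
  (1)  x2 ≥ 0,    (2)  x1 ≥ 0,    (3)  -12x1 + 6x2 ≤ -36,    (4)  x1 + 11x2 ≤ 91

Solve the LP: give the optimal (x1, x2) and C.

x1 = 91, x2 = 0, maximum C = 637

Vertices and C = 7x1 + 2x2:
  (3, 0) → C = 21
  (91, 0) → C = 637
  (157/23, 176/23) → C = 1451/23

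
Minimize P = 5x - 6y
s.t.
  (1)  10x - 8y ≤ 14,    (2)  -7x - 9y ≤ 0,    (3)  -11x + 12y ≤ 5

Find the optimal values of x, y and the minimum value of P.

x = 13/2, y = 51/8, minimum P = -23/4

Extreme points and P = 5x - 6y:
  (63/73, -49/73) → P = 609/73
  (13/2, 51/8) → P = -23/4
  (-15/61, 35/183) → P = -145/61

The binding constraints are 10x - 8y = 14 and -11x + 12y = 5.
Solving simultaneously gives x = 13/2, y = 51/8.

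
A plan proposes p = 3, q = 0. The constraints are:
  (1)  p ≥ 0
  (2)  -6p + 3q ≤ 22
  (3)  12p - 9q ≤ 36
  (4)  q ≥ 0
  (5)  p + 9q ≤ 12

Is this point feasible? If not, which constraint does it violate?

(1): 3 ≥ 0 ✓
(2): -18 ≤ 22 ✓
(3): 36 ≤ 36 ✓
(4): 0 ≥ 0 ✓
(5): 3 ≤ 12 ✓

feasible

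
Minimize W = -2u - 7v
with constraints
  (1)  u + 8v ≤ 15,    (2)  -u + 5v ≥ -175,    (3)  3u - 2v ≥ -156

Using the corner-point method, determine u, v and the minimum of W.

u = 1475/13, v = -160/13, minimum W = -1830/13

Extreme points and W = -2u - 7v:
  (1475/13, -160/13) → W = -1830/13
  (-609/13, 201/26) → W = 1029/26
  (-1130/13, -681/13) → W = 7027/13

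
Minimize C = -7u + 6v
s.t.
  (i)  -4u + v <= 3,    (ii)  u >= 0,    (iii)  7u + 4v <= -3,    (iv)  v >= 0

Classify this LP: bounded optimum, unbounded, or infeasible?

infeasible

The boundaries -4u + v = 3 and u = 0 meet at (0, 3), but that point violates 7u + 4v ≤ -3. Every candidate vertex is excluded by some other constraint, so the feasible region is empty.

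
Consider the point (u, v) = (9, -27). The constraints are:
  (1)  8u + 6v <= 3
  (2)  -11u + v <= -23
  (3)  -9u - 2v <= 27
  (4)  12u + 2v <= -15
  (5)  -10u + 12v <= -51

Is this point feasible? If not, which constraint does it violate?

Constraint (4): 12u + 2v = 54, which is not ≤ -15. All other constraints are satisfied.

not feasible — violates (4)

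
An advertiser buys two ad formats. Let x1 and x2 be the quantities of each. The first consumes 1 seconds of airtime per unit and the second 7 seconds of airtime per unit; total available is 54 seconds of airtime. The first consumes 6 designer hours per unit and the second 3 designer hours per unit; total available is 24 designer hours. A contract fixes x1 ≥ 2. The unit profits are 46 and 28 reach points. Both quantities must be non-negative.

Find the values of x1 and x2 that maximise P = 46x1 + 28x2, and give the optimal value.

x1 = 2, x2 = 4, maximum P = 204

Corner points and P = 46x1 + 28x2:
  (4, 0) → P = 184
  (2, 0) → P = 92
  (2, 4) → P = 204

The optimum lies where 6x1 + 3x2 = 24 and x1 = 2.
Solving simultaneously gives x1 = 2, x2 = 4.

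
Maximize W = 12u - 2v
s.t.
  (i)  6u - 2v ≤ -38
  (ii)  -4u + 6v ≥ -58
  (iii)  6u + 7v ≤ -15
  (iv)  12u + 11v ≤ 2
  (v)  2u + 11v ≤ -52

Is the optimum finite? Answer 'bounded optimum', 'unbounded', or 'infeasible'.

bounded optimum

Feasible corners and W = 12u - 2v:
  (-86/7, -125/7) → W = -782/7
  (-261/35, -118/35) → W = -2896/35
The feasible region has finitely many vertices and no improving ray; the maximum is -2896/35 at (-261/35, -118/35).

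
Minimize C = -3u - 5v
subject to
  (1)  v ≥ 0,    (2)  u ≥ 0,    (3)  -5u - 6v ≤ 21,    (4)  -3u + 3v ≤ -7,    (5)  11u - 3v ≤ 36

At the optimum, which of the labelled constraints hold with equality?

(4) and (5)

Extreme points and C = -3u - 5v:
  (7/3, 0) → C = -7
  (36/11, 0) → C = -108/11
  (29/8, 31/24) → C = -52/3

The minimum is at (29/8, 31/24). Substituting into each constraint, equality holds for (4) and (5); the remaining constraints have slack.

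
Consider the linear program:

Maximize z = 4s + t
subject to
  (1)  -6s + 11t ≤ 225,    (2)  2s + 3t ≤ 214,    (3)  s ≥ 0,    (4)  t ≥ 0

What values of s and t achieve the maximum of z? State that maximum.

s = 107, t = 0, maximum z = 428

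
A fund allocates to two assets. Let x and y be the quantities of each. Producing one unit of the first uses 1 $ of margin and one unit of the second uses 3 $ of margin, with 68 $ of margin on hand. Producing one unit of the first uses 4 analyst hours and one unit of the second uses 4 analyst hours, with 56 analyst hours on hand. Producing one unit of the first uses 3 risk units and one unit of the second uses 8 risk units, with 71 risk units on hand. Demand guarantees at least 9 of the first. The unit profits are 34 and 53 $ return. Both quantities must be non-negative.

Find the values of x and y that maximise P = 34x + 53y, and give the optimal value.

x = 9, y = 5, maximum P = 571

Corner points and P = 34x + 53y:
  (14, 0) → P = 476
  (9, 0) → P = 306
  (9, 5) → P = 571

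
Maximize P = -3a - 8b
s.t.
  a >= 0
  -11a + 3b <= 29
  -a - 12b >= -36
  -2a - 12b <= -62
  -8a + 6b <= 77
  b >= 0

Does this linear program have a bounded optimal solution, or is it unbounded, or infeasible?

Corner points and P = -3a - 8b:
  (26, 5/6) → P = -254/3
  (36, 0) → P = -108
  (31, 0) → P = -93
The feasible region has finitely many vertices and no improving ray; the maximum is -254/3 at (26, 5/6).

bounded optimum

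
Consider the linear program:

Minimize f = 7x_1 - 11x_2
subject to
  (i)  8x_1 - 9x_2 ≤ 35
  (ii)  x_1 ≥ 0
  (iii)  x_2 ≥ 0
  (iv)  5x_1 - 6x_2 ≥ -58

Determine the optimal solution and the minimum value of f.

x_1 = 244, x_2 = 213, minimum f = -635

Vertices and f = 7x_1 - 11x_2:
  (35/8, 0) → f = 245/8
  (244, 213) → f = -635
  (0, 0) → f = 0
  (0, 29/3) → f = -319/3

The binding constraints are 8x_1 - 9x_2 = 35 and 5x_1 - 6x_2 = -58.
Solving simultaneously gives x_1 = 244, x_2 = 213.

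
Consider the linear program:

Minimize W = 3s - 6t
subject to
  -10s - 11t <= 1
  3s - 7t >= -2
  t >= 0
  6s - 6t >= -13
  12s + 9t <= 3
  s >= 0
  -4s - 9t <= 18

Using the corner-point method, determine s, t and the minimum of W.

s = 0, t = 2/7, minimum W = -12/7

Vertices and W = 3s - 6t:
  (1/37, 11/37) → W = -63/37
  (0, 2/7) → W = -12/7
  (1/4, 0) → W = 3/4
  (0, 0) → W = 0

At the optimal vertex, 3s - 7t = -2 and s = 0.
Solving simultaneously gives s = 0, t = 2/7.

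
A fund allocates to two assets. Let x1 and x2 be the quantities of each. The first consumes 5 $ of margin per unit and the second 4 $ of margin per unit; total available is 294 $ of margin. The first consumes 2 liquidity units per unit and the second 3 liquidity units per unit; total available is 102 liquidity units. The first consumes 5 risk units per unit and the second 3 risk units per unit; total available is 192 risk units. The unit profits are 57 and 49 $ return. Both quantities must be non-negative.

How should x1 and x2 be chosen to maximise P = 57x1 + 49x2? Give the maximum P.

x1 = 30, x2 = 14, maximum P = 2396

Corner points and P = 57x1 + 49x2:
  (0, 0) → P = 0
  (0, 34) → P = 1666
  (192/5, 0) → P = 10944/5
  (30, 14) → P = 2396

At the optimal vertex, 2x1 + 3x2 = 102 and 5x1 + 3x2 = 192.
Solving simultaneously gives x1 = 30, x2 = 14.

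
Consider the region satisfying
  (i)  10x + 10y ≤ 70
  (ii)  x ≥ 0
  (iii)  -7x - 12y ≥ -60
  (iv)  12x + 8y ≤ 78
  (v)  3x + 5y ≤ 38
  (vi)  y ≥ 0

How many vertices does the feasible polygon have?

5

Of the 15 pairwise boundary intersections, those satisfying every inequality are:
  (24/5, 11/5)
  (11/2, 3/2)
  (0, 5)
  (0, 0)
  (13/2, 0)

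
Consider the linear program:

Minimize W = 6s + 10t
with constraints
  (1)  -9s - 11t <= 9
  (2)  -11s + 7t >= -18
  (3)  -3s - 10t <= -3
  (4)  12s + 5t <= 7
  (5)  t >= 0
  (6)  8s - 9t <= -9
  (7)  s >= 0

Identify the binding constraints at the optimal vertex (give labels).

(6) and (7)

Vertices and W = 6s + 10t:
  (9/74, 41/37) → W = 437/37
  (0, 7/5) → W = 14
  (0, 1) → W = 10

The minimum is at (0, 1). Substituting into each constraint, equality holds for (6) and (7); the remaining constraints have slack.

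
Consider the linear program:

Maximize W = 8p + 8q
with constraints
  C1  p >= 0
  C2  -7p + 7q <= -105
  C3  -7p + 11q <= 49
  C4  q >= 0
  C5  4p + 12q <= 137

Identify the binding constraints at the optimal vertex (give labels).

C4 and C5

Vertices and W = 8p + 8q:
  (15, 0) → W = 120
  (317/16, 77/16) → W = 197
  (137/4, 0) → W = 274

The maximum is at (137/4, 0). Substituting into each constraint, equality holds for C4 and C5; the remaining constraints have slack.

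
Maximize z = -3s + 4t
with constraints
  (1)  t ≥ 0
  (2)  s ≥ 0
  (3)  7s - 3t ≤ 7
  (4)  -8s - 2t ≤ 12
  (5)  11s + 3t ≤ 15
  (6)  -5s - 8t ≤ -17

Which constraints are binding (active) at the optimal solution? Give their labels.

(2) and (5)

Corner points and z = -3s + 4t:
  (0, 5) → z = 20
  (0, 17/8) → z = 17/2
  (69/73, 112/73) → z = 241/73

The maximum is at (0, 5). Substituting into each constraint, equality holds for (2) and (5); the remaining constraints have slack.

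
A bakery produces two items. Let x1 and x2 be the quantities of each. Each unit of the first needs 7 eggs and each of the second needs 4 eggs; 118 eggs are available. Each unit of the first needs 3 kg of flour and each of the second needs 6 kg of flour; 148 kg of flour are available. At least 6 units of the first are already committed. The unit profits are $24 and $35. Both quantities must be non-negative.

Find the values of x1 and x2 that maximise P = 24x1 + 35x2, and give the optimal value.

x1 = 6, x2 = 19, maximum P = 809

Feasible corners and P = 24x1 + 35x2:
  (118/7, 0) → P = 2832/7
  (6, 0) → P = 144
  (6, 19) → P = 809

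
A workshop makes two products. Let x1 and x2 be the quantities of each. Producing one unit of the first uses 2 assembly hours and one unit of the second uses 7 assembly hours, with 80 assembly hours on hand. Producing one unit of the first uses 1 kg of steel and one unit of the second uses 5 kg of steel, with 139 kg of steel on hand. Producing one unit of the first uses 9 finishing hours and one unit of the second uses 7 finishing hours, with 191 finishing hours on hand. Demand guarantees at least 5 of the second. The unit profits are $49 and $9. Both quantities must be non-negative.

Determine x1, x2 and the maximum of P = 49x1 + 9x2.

x1 = 52/3, x2 = 5, maximum P = 2683/3

Feasible corners and P = 49x1 + 9x2:
  (0, 80/7) → P = 720/7
  (0, 5) → P = 45
  (111/7, 338/49) → P = 41115/49
  (52/3, 5) → P = 2683/3

At the optimal vertex, 9x1 + 7x2 = 191 and x2 = 5.
Solving simultaneously gives x1 = 52/3, x2 = 5.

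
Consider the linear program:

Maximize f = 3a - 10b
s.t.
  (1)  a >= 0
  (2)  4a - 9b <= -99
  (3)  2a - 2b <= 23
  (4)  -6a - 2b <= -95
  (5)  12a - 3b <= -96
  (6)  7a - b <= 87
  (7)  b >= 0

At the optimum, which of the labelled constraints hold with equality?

Corner points and f = 3a - 10b:
  (0, 95/2) → f = -475
  (31/14, 286/7) → f = -5627/14
  (119/3, 572/3) → f = -5363/3
The feasible region is unbounded (it extends along (0, 1), (1, 7)), but f strictly decreases along every unbounded feasible direction, so there is no improving ray and the maximum is attained at a vertex.

The maximum is at (31/14, 286/7). Substituting into each constraint, equality holds for (4) and (5); the remaining constraints have slack.

(4) and (5)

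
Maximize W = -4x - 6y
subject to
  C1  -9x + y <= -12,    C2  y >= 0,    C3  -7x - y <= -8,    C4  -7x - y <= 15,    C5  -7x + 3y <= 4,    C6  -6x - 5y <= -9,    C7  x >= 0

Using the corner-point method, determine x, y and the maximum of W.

Corner points and W = -4x - 6y:
  (2, 6) → W = -44
  (23/17, 3/17) → W = -110/17
  (3/2, 0) → W = -6
The feasible region is unbounded (it extends along (3, 7), (1, 0)), but W strictly decreases along every unbounded feasible direction, so there is no improving ray and the maximum is attained at a vertex.

x = 3/2, y = 0, maximum W = -6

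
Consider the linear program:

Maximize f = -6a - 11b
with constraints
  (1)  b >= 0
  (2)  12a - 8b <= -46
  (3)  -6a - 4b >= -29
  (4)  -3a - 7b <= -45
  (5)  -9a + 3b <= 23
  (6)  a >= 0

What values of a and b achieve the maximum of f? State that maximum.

a = 0, b = 45/7, maximum f = -495/7

Corner points and f = -6a - 11b:
  (1/2, 13/2) → f = -149/2
  (19/54, 113/18) → f = -427/6
  (0, 29/4) → f = -319/4
  (0, 45/7) → f = -495/7

The optimum lies where -3a - 7b = -45 and a = 0.
Solving simultaneously gives a = 0, b = 45/7.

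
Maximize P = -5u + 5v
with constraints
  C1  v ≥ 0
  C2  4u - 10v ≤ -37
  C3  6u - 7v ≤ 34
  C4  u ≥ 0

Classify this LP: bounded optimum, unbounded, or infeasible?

From the feasible point (599/32, 179/16), moving in the direction (0, 1) keeps every constraint satisfied while P increases without bound.

unbounded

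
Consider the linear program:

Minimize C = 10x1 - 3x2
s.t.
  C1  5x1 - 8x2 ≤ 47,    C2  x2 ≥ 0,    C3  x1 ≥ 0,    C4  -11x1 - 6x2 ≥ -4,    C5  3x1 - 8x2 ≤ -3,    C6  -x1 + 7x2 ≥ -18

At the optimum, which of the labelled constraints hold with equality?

Corner points and C = 10x1 - 3x2:
  (0, 2/3) → C = -2
  (0, 3/8) → C = -9/8
  (7/53, 45/106) → C = 5/106

The minimum is at (0, 2/3). Substituting into each constraint, equality holds for C3 and C4; the remaining constraints have slack.

C3 and C4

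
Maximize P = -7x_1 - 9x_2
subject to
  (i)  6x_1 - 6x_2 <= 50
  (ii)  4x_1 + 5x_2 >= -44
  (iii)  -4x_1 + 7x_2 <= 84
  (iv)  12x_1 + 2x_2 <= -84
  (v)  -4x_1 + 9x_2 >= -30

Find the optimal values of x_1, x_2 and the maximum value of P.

Corner points and P = -7x_1 - 9x_2:
  (-91/6, 10/3) → P = 457/6
  (-83/13, -48/13) → P = 1013/13
  (-189/23, 168/23) → P = -189/23

At the optimal vertex, 4x_1 + 5x_2 = -44 and 12x_1 + 2x_2 = -84.
Solving simultaneously gives x_1 = -83/13, x_2 = -48/13.

x_1 = -83/13, x_2 = -48/13, maximum P = 1013/13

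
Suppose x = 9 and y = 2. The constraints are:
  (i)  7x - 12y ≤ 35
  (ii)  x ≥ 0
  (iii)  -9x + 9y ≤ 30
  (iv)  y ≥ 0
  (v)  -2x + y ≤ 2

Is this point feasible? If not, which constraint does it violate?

not feasible — violates (i)

Constraint (i): 7x - 12y = 39, which is not ≤ 35. All other constraints are satisfied.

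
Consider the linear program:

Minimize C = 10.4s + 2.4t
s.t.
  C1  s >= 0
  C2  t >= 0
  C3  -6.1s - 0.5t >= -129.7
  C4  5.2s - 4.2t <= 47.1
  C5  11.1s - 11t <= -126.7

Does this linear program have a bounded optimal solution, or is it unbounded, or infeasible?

bounded optimum

Extreme points and C = 10.4s + 2.4t:
  (0, 259.4) → C = 622.56
  (0, 1267/110) → C = 7602/275
  (27267/1453, 221254/7265) → C = 9744468/36325
The feasible region has finitely many vertices and no improving ray; the minimum is 7602/275 at (0, 1267/110).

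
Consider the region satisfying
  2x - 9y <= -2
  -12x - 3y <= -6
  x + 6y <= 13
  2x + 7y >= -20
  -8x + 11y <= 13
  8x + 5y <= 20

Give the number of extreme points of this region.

Of the 15 pairwise boundary intersections, those satisfying every inequality are:
  (8/19, 6/19)
  (85/41, 28/41)
  (9/52, 17/13)
  (65/59, 117/59)
  (55/43, 84/43)

5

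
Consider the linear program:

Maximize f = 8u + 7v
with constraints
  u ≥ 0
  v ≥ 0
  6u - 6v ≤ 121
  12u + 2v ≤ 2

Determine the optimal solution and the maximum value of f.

u = 0, v = 1, maximum f = 7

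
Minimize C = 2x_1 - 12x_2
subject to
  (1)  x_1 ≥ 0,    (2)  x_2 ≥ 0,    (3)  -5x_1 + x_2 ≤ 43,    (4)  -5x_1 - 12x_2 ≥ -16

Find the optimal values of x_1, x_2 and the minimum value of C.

Extreme points and C = 2x_1 - 12x_2:
  (0, 0) → C = 0
  (0, 4/3) → C = -16
  (16/5, 0) → C = 32/5

x_1 = 0, x_2 = 4/3, minimum C = -16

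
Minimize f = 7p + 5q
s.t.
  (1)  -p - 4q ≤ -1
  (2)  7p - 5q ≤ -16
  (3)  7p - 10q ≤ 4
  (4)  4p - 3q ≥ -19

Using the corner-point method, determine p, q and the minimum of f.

p = -73/19, q = 23/19, minimum f = -396/19

Feasible corners and f = 7p + 5q:
  (-59/33, 23/33) → f = -298/33
  (-73/19, 23/19) → f = -396/19
  (47, 69) → f = 674

The binding constraints are -p - 4q = -1 and 4p - 3q = -19.
Solving simultaneously gives p = -73/19, q = 23/19.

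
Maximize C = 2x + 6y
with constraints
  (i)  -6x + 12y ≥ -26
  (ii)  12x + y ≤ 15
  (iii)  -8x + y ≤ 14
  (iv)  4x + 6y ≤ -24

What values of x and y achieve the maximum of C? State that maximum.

Corner points and C = 2x + 6y:
  (-97/45, -146/45) → C = -214/9
  (-11/7, -62/21) → C = -146/7
  (-27/13, -34/13) → C = -258/13

x = -27/13, y = -34/13, maximum C = -258/13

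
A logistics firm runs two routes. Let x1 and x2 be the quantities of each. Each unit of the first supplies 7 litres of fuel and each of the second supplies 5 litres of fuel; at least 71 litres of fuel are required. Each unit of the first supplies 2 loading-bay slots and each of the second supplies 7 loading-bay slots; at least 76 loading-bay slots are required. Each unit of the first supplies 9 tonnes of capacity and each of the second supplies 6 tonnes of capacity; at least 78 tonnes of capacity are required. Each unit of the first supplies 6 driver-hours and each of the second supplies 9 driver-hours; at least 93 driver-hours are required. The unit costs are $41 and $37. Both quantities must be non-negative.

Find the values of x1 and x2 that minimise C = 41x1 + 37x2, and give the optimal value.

Feasible corners and C = 41x1 + 37x2:
  (0, 71/5) → C = 2627/5
  (38, 0) → C = 1558
  (3, 10) → C = 493
The feasible region is unbounded (it extends along (0, 1), (1, 0)), but C strictly increases along every unbounded feasible direction, so there is no improving ray and the minimum is attained at a vertex.

At the optimal vertex, 7x1 + 5x2 = 71 and 2x1 + 7x2 = 76.
Solving simultaneously gives x1 = 3, x2 = 10.

x1 = 3, x2 = 10, minimum C = 493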